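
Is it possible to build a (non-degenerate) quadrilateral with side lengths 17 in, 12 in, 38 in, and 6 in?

For a quadrilateral, each side must be shorter than the sum of the others.
Here the longest side is 38, but the remaining 3 sides sum to only 35.

No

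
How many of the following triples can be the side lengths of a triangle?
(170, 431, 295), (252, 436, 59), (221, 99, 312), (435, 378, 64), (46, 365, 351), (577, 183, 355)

4

(170,295,431): 170+295 > 431 → valid
(59,252,436): 59+252 ≤ 436 → not valid
(99,221,312): 99+221 > 312 → valid
(64,378,435): 64+378 > 435 → valid
(46,351,365): 46+351 > 365 → valid
(183,355,577): 183+355 ≤ 577 → not valid
4 of the 6 triples form a triangle.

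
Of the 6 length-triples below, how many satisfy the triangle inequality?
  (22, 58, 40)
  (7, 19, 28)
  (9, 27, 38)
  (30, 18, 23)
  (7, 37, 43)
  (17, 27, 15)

4

(22,40,58): 22+40 > 58 → valid
(7,19,28): 7+19 ≤ 28 → not valid
(9,27,38): 9+27 ≤ 38 → not valid
(18,23,30): 18+23 > 30 → valid
(7,37,43): 7+37 > 43 → valid
(15,17,27): 15+17 > 27 → valid
4 of the 6 triples form a triangle.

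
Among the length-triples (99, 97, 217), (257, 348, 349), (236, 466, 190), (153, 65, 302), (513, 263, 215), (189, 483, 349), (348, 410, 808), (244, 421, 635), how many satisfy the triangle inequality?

3

(97,99,217): 97+99 ≤ 217 → not valid
(257,348,349): 257+348 > 349 → valid
(190,236,466): 190+236 ≤ 466 → not valid
(65,153,302): 65+153 ≤ 302 → not valid
(215,263,513): 215+263 ≤ 513 → not valid
(189,349,483): 189+349 > 483 → valid
(348,410,808): 348+410 ≤ 808 → not valid
(244,421,635): 244+421 > 635 → valid
3 of the 8 triples form a triangle.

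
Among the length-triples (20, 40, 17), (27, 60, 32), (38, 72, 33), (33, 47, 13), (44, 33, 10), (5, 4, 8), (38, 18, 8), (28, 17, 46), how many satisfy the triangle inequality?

1

(17,20,40): 17+20 ≤ 40 → not valid
(27,32,60): 27+32 ≤ 60 → not valid
(33,38,72): 33+38 ≤ 72 → not valid
(13,33,47): 13+33 ≤ 47 → not valid
(10,33,44): 10+33 ≤ 44 → not valid
(4,5,8): 4+5 > 8 → valid
(8,18,38): 8+18 ≤ 38 → not valid
(17,28,46): 17+28 ≤ 46 → not valid
1 of the 8 triples forms a triangle.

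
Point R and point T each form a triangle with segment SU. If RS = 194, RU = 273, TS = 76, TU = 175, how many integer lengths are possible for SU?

151

From triangle RSU: 79 < SU < 467.
From triangle TSU: 99 < SU < 251.
Intersection: 99 < SU < 251, so integers 100 through 250: 151 values.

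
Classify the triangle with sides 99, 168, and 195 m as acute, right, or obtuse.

right

Compare the square of the longest side to the sum of squares of the other two: 99² + 168² = 38025 = 195².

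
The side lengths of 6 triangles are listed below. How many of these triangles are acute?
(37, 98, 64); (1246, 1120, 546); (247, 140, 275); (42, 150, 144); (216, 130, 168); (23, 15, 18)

(37,98,64): 37²+64² = 5465 < 9604 = 98² → obtuse
(1246,1120,546): 546²+1120² = 1552516 = 1246² → right
(247,140,275): 140²+247² = 80609 > 75625 = 275² → acute
(42,150,144): 42²+144² = 22500 = 150² → right
(216,130,168): 130²+168² = 45124 < 46656 = 216² → obtuse
(23,15,18): 15²+18² = 549 > 529 = 23² → acute
2 of the 6 are acute.

2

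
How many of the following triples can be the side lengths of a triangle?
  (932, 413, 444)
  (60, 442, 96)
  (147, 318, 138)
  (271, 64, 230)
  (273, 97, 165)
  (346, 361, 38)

2

(413,444,932): 413+444 ≤ 932 → not valid
(60,96,442): 60+96 ≤ 442 → not valid
(138,147,318): 138+147 ≤ 318 → not valid
(64,230,271): 64+230 > 271 → valid
(97,165,273): 97+165 ≤ 273 → not valid
(38,346,361): 38+346 > 361 → valid
2 of the 6 triples form a triangle.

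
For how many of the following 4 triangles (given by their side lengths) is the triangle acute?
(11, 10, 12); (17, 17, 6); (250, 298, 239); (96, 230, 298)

(11,10,12): 10²+11² = 221 > 144 = 12² → acute
(17,17,6): 6²+17² = 325 > 289 = 17² → acute
(250,298,239): 239²+250² = 119621 > 88804 = 298² → acute
(96,230,298): 96²+230² = 62116 < 88804 = 298² → obtuse
3 of the 4 are acute.

3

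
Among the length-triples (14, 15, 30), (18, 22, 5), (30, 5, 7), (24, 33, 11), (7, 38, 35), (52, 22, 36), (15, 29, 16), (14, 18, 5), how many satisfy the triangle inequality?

6

(14,15,30): 14+15 ≤ 30 → not valid
(5,18,22): 5+18 > 22 → valid
(5,7,30): 5+7 ≤ 30 → not valid
(11,24,33): 11+24 > 33 → valid
(7,35,38): 7+35 > 38 → valid
(22,36,52): 22+36 > 52 → valid
(15,16,29): 15+16 > 29 → valid
(5,14,18): 5+14 > 18 → valid
6 of the 8 triples form a triangle.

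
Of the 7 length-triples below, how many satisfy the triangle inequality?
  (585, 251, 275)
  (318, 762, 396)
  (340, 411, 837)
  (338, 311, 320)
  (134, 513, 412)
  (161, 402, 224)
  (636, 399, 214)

(251,275,585): 251+275 ≤ 585 → not valid
(318,396,762): 318+396 ≤ 762 → not valid
(340,411,837): 340+411 ≤ 837 → not valid
(311,320,338): 311+320 > 338 → valid
(134,412,513): 134+412 > 513 → valid
(161,224,402): 161+224 ≤ 402 → not valid
(214,399,636): 214+399 ≤ 636 → not valid
2 of the 7 triples form a triangle.

2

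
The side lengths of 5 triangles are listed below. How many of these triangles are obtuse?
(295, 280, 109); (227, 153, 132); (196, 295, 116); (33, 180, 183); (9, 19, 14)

3

(295,280,109): 109²+280² = 90281 > 87025 = 295² → acute
(227,153,132): 132²+153² = 40833 < 51529 = 227² → obtuse
(196,295,116): 116²+196² = 51872 < 87025 = 295² → obtuse
(33,180,183): 33²+180² = 33489 = 183² → right
(9,19,14): 9²+14² = 277 < 361 = 19² → obtuse
3 of the 5 are obtuse.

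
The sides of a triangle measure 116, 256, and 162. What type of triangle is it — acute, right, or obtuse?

Compare the square of the longest side to the sum of squares of the other two: 116² + 162² = 39700 < 65536 = 256².

obtuse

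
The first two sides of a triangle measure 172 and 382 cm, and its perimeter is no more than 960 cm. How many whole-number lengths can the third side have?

196

Triangle inequality: 210 < x < 554. Perimeter ≤ 960 gives x ≤ 960 − 172 − 382 = 406.
So 210 < x ≤ 406; integers 211 through 406: 196 values.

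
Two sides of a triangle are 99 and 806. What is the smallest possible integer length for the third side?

708

The third side must be strictly greater than |99 − 806| = 707.
The smallest integer above 707 is 708.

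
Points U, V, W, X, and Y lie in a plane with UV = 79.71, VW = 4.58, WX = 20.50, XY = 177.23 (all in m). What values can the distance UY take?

72.44 ≤ UY ≤ 282.02 m

The maximum is all hops collinear in one direction: 79.71 + 4.58 + 20.50 + 177.23 = 282.02.
The longest hop is 177.23; the others sum to 104.79. Folding the others back against it leaves at least 177.23 − 104.79 = 72.44.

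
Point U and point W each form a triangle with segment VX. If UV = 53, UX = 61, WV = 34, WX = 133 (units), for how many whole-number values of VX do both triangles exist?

From triangle UVX: 8 < VX < 114.
From triangle WVX: 99 < VX < 167.
Intersection: 99 < VX < 114, so integers 100 through 113: 14 values.

14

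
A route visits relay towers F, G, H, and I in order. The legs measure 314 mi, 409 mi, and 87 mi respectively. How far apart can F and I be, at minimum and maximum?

The maximum is all hops collinear in one direction: 314 + 409 + 87 = 810.
The longest hop is 409; the others sum to 401. Folding the others back against it leaves at least 409 − 401 = 8.

8 ≤ FI ≤ 810 mi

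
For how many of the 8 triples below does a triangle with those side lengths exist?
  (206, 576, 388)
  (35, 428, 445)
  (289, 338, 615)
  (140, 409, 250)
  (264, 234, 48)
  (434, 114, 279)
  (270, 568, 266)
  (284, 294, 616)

4

(206,388,576): 206+388 > 576 → valid
(35,428,445): 35+428 > 445 → valid
(289,338,615): 289+338 > 615 → valid
(140,250,409): 140+250 ≤ 409 → not valid
(48,234,264): 48+234 > 264 → valid
(114,279,434): 114+279 ≤ 434 → not valid
(266,270,568): 266+270 ≤ 568 → not valid
(284,294,616): 284+294 ≤ 616 → not valid
4 of the 8 triples form a triangle.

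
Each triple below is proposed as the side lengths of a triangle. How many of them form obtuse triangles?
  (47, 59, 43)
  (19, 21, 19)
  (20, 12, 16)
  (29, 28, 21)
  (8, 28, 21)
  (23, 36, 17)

2

(47,59,43): 43²+47² = 4058 > 3481 = 59² → acute
(19,21,19): 19²+19² = 722 > 441 = 21² → acute
(20,12,16): 12²+16² = 400 = 20² → right
(29,28,21): 21²+28² = 1225 > 841 = 29² → acute
(8,28,21): 8²+21² = 505 < 784 = 28² → obtuse
(23,36,17): 17²+23² = 818 < 1296 = 36² → obtuse
2 of the 6 are obtuse.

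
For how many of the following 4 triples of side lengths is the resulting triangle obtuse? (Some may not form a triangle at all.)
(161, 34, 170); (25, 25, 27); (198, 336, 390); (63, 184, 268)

(161,34,170): 34²+161² = 27077 < 28900 = 170² → obtuse
(25,25,27): 25²+25² = 1250 > 729 = 27² → acute
(198,336,390): 198²+336² = 152100 = 390² → right
(63,184,268): 63+184 ≤ 268, not a triangle
1 of the 4 is obtuse.

1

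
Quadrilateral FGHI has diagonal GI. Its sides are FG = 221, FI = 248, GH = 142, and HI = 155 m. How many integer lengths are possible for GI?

269

From triangle FGI: 27 < GI < 469.
From triangle HGI: 13 < GI < 297.
Intersection: 27 < GI < 297, so integers 28 through 296: 269 values.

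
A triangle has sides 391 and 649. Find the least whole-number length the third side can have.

259

The third side must be strictly greater than |391 − 649| = 258.
The smallest integer above 258 is 259.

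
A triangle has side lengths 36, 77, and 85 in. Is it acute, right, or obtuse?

Compare the square of the longest side to the sum of squares of the other two: 36² + 77² = 7225 = 85².

right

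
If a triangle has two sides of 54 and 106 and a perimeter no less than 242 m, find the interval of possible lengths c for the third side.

Triangle inequality alone gives 52 < c < 160.
The perimeter condition gives c ≥ 242 − 54 − 106 = 82.
Intersecting the two: 82 ≤ c < 160.

82 ≤ c < 160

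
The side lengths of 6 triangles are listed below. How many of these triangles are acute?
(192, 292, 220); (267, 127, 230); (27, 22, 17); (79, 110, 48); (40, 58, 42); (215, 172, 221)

(192,292,220): 192²+220² = 85264 = 292² → right
(267,127,230): 127²+230² = 69029 < 71289 = 267² → obtuse
(27,22,17): 17²+22² = 773 > 729 = 27² → acute
(79,110,48): 48²+79² = 8545 < 12100 = 110² → obtuse
(40,58,42): 40²+42² = 3364 = 58² → right
(215,172,221): 172²+215² = 75809 > 48841 = 221² → acute
2 of the 6 are acute.

2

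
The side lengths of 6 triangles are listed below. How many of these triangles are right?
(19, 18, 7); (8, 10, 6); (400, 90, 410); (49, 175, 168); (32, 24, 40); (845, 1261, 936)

(19,18,7): 7²+18² = 373 > 361 = 19² → acute
(8,10,6): 6²+8² = 100 = 10² → right
(400,90,410): 90²+400² = 168100 = 410² → right
(49,175,168): 49²+168² = 30625 = 175² → right
(32,24,40): 24²+32² = 1600 = 40² → right
(845,1261,936): 845²+936² = 1590121 = 1261² → right
5 of the 6 are right.

5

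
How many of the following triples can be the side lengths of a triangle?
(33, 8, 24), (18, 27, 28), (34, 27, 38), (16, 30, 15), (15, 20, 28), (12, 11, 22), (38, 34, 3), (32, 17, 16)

(8,24,33): 8+24 ≤ 33 → not valid
(18,27,28): 18+27 > 28 → valid
(27,34,38): 27+34 > 38 → valid
(15,16,30): 15+16 > 30 → valid
(15,20,28): 15+20 > 28 → valid
(11,12,22): 11+12 > 22 → valid
(3,34,38): 3+34 ≤ 38 → not valid
(16,17,32): 16+17 > 32 → valid
6 of the 8 triples form a triangle.

6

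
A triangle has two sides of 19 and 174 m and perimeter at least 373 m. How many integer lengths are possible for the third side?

Triangle inequality: 155 < x < 193. Perimeter ≥ 373 gives x ≥ 373 − 19 − 174 = 180.
So 180 ≤ x < 193; integers 180 through 192: 13 values.

13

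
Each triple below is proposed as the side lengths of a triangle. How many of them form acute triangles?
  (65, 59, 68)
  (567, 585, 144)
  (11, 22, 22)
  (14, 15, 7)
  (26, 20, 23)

(65,59,68): 59²+65² = 7706 > 4624 = 68² → acute
(567,585,144): 144²+567² = 342225 = 585² → right
(11,22,22): 11²+22² = 605 > 484 = 22² → acute
(14,15,7): 7²+14² = 245 > 225 = 15² → acute
(26,20,23): 20²+23² = 929 > 676 = 26² → acute
4 of the 5 are acute.

4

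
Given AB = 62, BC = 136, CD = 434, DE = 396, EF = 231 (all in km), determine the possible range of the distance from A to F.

0 ≤ AF ≤ 1259 km

The maximum is all hops collinear in one direction: 62 + 136 + 434 + 396 + 231 = 1259.
The longest hop is 434; the others sum to 825. Since 434 ≤ 825, the path can fold back on itself completely, so the minimum distance is 0.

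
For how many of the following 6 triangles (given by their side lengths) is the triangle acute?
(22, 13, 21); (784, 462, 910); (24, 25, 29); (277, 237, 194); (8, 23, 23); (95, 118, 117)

5

(22,13,21): 13²+21² = 610 > 484 = 22² → acute
(784,462,910): 462²+784² = 828100 = 910² → right
(24,25,29): 24²+25² = 1201 > 841 = 29² → acute
(277,237,194): 194²+237² = 93805 > 76729 = 277² → acute
(8,23,23): 8²+23² = 593 > 529 = 23² → acute
(95,118,117): 95²+117² = 22714 > 13924 = 118² → acute
5 of the 6 are acute.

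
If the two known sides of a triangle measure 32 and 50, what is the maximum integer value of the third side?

81

The third side must be strictly less than 32 + 50 = 82.
The largest integer below 82 is 81.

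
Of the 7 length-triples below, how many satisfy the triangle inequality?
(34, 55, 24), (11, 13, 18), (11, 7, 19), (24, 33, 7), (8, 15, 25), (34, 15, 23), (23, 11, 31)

(24,34,55): 24+34 > 55 → valid
(11,13,18): 11+13 > 18 → valid
(7,11,19): 7+11 ≤ 19 → not valid
(7,24,33): 7+24 ≤ 33 → not valid
(8,15,25): 8+15 ≤ 25 → not valid
(15,23,34): 15+23 > 34 → valid
(11,23,31): 11+23 > 31 → valid
4 of the 7 triples form a triangle.

4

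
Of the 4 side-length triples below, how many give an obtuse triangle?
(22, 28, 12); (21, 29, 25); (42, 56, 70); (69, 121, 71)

2

(22,28,12): 12²+22² = 628 < 784 = 28² → obtuse
(21,29,25): 21²+25² = 1066 > 841 = 29² → acute
(42,56,70): 42²+56² = 4900 = 70² → right
(69,121,71): 69²+71² = 9802 < 14641 = 121² → obtuse
2 of the 4 are obtuse.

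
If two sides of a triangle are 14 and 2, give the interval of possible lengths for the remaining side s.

By the triangle inequality, s must be less than 14 + 2 = 16 and greater than |14 − 2| = 12.

12 < s < 16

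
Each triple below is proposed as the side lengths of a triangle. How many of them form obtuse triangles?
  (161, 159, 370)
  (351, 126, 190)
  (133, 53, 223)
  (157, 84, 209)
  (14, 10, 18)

2

(161,159,370): 159+161 ≤ 370, not a triangle
(351,126,190): 126+190 ≤ 351, not a triangle
(133,53,223): 53+133 ≤ 223, not a triangle
(157,84,209): 84²+157² = 31705 < 43681 = 209² → obtuse
(14,10,18): 10²+14² = 296 < 324 = 18² → obtuse
2 of the 5 are obtuse.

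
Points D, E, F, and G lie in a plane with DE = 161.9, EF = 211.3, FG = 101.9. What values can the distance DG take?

The maximum is all hops collinear in one direction: 161.9 + 211.3 + 101.9 = 475.1.
The longest hop is 211.3; the others sum to 263.8. Since 211.3 ≤ 263.8, the path can fold back on itself completely, so the minimum distance is 0.

0 ≤ DG ≤ 475.1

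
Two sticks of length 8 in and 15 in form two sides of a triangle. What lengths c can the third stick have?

7 < c < 23 (in)

By the triangle inequality, c must be less than 8 + 15 = 23 and greater than |8 − 15| = 7.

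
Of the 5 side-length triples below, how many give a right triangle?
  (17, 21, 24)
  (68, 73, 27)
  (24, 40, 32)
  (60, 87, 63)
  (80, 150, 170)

(17,21,24): 17²+21² = 730 > 576 = 24² → acute
(68,73,27): 27²+68² = 5353 > 5329 = 73² → acute
(24,40,32): 24²+32² = 1600 = 40² → right
(60,87,63): 60²+63² = 7569 = 87² → right
(80,150,170): 80²+150² = 28900 = 170² → right
3 of the 5 are right.

3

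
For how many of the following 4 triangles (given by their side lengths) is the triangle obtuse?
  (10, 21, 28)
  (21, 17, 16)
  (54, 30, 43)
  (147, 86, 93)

3

(10,21,28): 10²+21² = 541 < 784 = 28² → obtuse
(21,17,16): 16²+17² = 545 > 441 = 21² → acute
(54,30,43): 30²+43² = 2749 < 2916 = 54² → obtuse
(147,86,93): 86²+93² = 16045 < 21609 = 147² → obtuse
3 of the 4 are obtuse.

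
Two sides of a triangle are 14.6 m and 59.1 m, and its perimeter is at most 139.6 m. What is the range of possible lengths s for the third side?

Triangle inequality alone gives 44.5 < s < 73.7.
The perimeter condition gives s ≤ 139.6 − 14.6 − 59.1 = 65.9.
Intersecting the two: 44.5 < s ≤ 65.9.

44.5 < s ≤ 65.9 m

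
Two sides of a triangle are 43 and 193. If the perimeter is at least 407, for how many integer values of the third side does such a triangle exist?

Triangle inequality: 150 < x < 236. Perimeter ≥ 407 gives x ≥ 407 − 43 − 193 = 171.
So 171 ≤ x < 236; integers 171 through 235: 65 values.

65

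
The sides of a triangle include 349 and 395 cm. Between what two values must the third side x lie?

By the triangle inequality, x must be less than 349 + 395 = 744 and greater than |349 − 395| = 46.

46 < x < 744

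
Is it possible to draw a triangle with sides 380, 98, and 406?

The longest side is 406, and the other two sum to 478.
Since 478 > 406, the triangle inequality holds.

Yes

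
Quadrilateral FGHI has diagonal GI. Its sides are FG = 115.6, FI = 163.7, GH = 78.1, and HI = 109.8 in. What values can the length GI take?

48.1 < GI < 187.9

From triangle FGI: |115.6 − 163.7| < GI < 115.6 + 163.7, i.e. 48.1 < GI < 279.3.
From triangle HGI: 31.7 < GI < 187.9.
Both must hold, so GI lies in the intersection.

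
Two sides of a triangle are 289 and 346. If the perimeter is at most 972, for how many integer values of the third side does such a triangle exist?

Triangle inequality: 57 < x < 635. Perimeter ≤ 972 gives x ≤ 972 − 289 − 346 = 337.
So 57 < x ≤ 337; integers 58 through 337: 280 values.

280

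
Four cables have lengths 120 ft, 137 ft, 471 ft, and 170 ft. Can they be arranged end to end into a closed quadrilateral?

For a quadrilateral, each side must be shorter than the sum of the others.
Here the longest side is 471, but the remaining 3 sides sum to only 427.

No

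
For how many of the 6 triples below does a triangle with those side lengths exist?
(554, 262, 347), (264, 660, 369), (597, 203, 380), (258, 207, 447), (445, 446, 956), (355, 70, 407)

(262,347,554): 262+347 > 554 → valid
(264,369,660): 264+369 ≤ 660 → not valid
(203,380,597): 203+380 ≤ 597 → not valid
(207,258,447): 207+258 > 447 → valid
(445,446,956): 445+446 ≤ 956 → not valid
(70,355,407): 70+355 > 407 → valid
3 of the 6 triples form a triangle.

3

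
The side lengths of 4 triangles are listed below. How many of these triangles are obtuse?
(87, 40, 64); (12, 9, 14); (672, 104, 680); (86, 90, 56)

(87,40,64): 40²+64² = 5696 < 7569 = 87² → obtuse
(12,9,14): 9²+12² = 225 > 196 = 14² → acute
(672,104,680): 104²+672² = 462400 = 680² → right
(86,90,56): 56²+86² = 10532 > 8100 = 90² → acute
1 of the 4 is obtuse.

1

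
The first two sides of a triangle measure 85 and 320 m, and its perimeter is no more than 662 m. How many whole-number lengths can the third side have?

22

Triangle inequality: 235 < x < 405. Perimeter ≤ 662 gives x ≤ 662 − 85 − 320 = 257.
So 235 < x ≤ 257; integers 236 through 257: 22 values.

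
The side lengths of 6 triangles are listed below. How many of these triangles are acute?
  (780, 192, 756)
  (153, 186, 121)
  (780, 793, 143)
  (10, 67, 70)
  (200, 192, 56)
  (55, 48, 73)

1

(780,192,756): 192²+756² = 608400 = 780² → right
(153,186,121): 121²+153² = 38050 > 34596 = 186² → acute
(780,793,143): 143²+780² = 628849 = 793² → right
(10,67,70): 10²+67² = 4589 < 4900 = 70² → obtuse
(200,192,56): 56²+192² = 40000 = 200² → right
(55,48,73): 48²+55² = 5329 = 73² → right
1 of the 6 is acute.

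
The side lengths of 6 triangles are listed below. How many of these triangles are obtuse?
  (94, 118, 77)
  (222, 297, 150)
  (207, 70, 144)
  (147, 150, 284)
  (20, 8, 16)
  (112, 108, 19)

5

(94,118,77): 77²+94² = 14765 > 13924 = 118² → acute
(222,297,150): 150²+222² = 71784 < 88209 = 297² → obtuse
(207,70,144): 70²+144² = 25636 < 42849 = 207² → obtuse
(147,150,284): 147²+150² = 44109 < 80656 = 284² → obtuse
(20,8,16): 8²+16² = 320 < 400 = 20² → obtuse
(112,108,19): 19²+108² = 12025 < 12544 = 112² → obtuse
5 of the 6 are obtuse.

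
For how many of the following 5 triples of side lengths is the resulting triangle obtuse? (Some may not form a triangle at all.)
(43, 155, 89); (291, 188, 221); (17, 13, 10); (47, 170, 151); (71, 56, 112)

(43,155,89): 43+89 ≤ 155, not a triangle
(291,188,221): 188²+221² = 84185 < 84681 = 291² → obtuse
(17,13,10): 10²+13² = 269 < 289 = 17² → obtuse
(47,170,151): 47²+151² = 25010 < 28900 = 170² → obtuse
(71,56,112): 56²+71² = 8177 < 12544 = 112² → obtuse
4 of the 5 are obtuse.

4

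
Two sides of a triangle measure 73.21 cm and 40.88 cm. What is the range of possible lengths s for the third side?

By the triangle inequality, s must be less than 73.21 + 40.88 = 114.09 and greater than |73.21 − 40.88| = 32.33.

32.33 < s < 114.09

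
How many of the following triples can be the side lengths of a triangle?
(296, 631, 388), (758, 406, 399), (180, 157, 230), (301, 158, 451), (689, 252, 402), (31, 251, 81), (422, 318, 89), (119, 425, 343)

5

(296,388,631): 296+388 > 631 → valid
(399,406,758): 399+406 > 758 → valid
(157,180,230): 157+180 > 230 → valid
(158,301,451): 158+301 > 451 → valid
(252,402,689): 252+402 ≤ 689 → not valid
(31,81,251): 31+81 ≤ 251 → not valid
(89,318,422): 89+318 ≤ 422 → not valid
(119,343,425): 119+343 > 425 → valid
5 of the 8 triples form a triangle.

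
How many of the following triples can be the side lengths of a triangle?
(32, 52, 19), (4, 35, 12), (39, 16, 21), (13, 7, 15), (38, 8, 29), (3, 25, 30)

(19,32,52): 19+32 ≤ 52 → not valid
(4,12,35): 4+12 ≤ 35 → not valid
(16,21,39): 16+21 ≤ 39 → not valid
(7,13,15): 7+13 > 15 → valid
(8,29,38): 8+29 ≤ 38 → not valid
(3,25,30): 3+25 ≤ 30 → not valid
1 of the 6 triples forms a triangle.

1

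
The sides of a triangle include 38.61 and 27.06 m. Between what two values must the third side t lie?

By the triangle inequality, t must be less than 38.61 + 27.06 = 65.67 and greater than |38.61 − 27.06| = 11.55.

11.55 < t < 65.67 (m)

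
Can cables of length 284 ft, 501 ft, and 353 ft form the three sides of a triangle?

The longest side is 501, and the other two sum to 637.
Since 637 > 501, the triangle inequality holds.

Yes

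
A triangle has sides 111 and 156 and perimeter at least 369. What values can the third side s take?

Triangle inequality alone gives 45 < s < 267.
The perimeter condition gives s ≥ 369 − 111 − 156 = 102.
Intersecting the two: 102 ≤ s < 267.

102 ≤ s < 267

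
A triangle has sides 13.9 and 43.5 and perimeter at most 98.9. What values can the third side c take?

29.6 < c ≤ 41.5

Triangle inequality alone gives 29.6 < c < 57.4.
The perimeter condition gives c ≤ 98.9 − 13.9 − 43.5 = 41.5.
Intersecting the two: 29.6 < c ≤ 41.5.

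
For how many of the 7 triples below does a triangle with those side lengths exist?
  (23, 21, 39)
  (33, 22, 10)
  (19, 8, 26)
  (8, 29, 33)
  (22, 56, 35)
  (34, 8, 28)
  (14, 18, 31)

(21,23,39): 21+23 > 39 → valid
(10,22,33): 10+22 ≤ 33 → not valid
(8,19,26): 8+19 > 26 → valid
(8,29,33): 8+29 > 33 → valid
(22,35,56): 22+35 > 56 → valid
(8,28,34): 8+28 > 34 → valid
(14,18,31): 14+18 > 31 → valid
6 of the 7 triples form a triangle.

6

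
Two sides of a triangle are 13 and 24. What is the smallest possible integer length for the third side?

The third side must be strictly greater than |13 − 24| = 11.
The smallest integer above 11 is 12.

12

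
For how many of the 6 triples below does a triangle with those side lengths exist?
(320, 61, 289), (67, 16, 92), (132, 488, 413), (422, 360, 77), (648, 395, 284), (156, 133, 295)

4

(61,289,320): 61+289 > 320 → valid
(16,67,92): 16+67 ≤ 92 → not valid
(132,413,488): 132+413 > 488 → valid
(77,360,422): 77+360 > 422 → valid
(284,395,648): 284+395 > 648 → valid
(133,156,295): 133+156 ≤ 295 → not valid
4 of the 6 triples form a triangle.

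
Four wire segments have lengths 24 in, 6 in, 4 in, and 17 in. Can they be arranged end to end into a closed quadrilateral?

Yes

A quadrilateral exists iff every side is shorter than the sum of the others — equivalently, the longest side is less than the sum of the rest.
Longest side 24 < 27 (sum of the remaining 3), so yes.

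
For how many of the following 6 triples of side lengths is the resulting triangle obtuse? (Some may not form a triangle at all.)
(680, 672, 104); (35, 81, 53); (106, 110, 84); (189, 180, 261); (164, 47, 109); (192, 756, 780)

(680,672,104): 104²+672² = 462400 = 680² → right
(35,81,53): 35²+53² = 4034 < 6561 = 81² → obtuse
(106,110,84): 84²+106² = 18292 > 12100 = 110² → acute
(189,180,261): 180²+189² = 68121 = 261² → right
(164,47,109): 47+109 ≤ 164, not a triangle
(192,756,780): 192²+756² = 608400 = 780² → right
1 of the 6 is obtuse.

1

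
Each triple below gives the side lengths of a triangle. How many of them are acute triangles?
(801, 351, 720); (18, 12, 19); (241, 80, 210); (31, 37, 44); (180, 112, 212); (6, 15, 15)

(801,351,720): 351²+720² = 641601 = 801² → right
(18,12,19): 12²+18² = 468 > 361 = 19² → acute
(241,80,210): 80²+210² = 50500 < 58081 = 241² → obtuse
(31,37,44): 31²+37² = 2330 > 1936 = 44² → acute
(180,112,212): 112²+180² = 44944 = 212² → right
(6,15,15): 6²+15² = 261 > 225 = 15² → acute
3 of the 6 are acute.

3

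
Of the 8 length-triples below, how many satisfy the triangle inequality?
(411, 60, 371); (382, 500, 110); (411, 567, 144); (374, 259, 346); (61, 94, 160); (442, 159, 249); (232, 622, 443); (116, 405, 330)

(60,371,411): 60+371 > 411 → valid
(110,382,500): 110+382 ≤ 500 → not valid
(144,411,567): 144+411 ≤ 567 → not valid
(259,346,374): 259+346 > 374 → valid
(61,94,160): 61+94 ≤ 160 → not valid
(159,249,442): 159+249 ≤ 442 → not valid
(232,443,622): 232+443 > 622 → valid
(116,330,405): 116+330 > 405 → valid
4 of the 8 triples form a triangle.

4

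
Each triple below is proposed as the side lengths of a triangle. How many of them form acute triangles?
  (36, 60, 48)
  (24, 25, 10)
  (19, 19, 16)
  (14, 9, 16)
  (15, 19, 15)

4

(36,60,48): 36²+48² = 3600 = 60² → right
(24,25,10): 10²+24² = 676 > 625 = 25² → acute
(19,19,16): 16²+19² = 617 > 361 = 19² → acute
(14,9,16): 9²+14² = 277 > 256 = 16² → acute
(15,19,15): 15²+15² = 450 > 361 = 19² → acute
4 of the 5 are acute.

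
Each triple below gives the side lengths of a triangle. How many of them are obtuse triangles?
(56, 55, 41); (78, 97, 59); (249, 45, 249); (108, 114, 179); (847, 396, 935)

(56,55,41): 41²+55² = 4706 > 3136 = 56² → acute
(78,97,59): 59²+78² = 9565 > 9409 = 97² → acute
(249,45,249): 45²+249² = 64026 > 62001 = 249² → acute
(108,114,179): 108²+114² = 24660 < 32041 = 179² → obtuse
(847,396,935): 396²+847² = 874225 = 935² → right
1 of the 5 is obtuse.

1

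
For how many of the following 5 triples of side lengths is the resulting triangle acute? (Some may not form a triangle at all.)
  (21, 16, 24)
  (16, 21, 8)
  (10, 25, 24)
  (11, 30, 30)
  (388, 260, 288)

(21,16,24): 16²+21² = 697 > 576 = 24² → acute
(16,21,8): 8²+16² = 320 < 441 = 21² → obtuse
(10,25,24): 10²+24² = 676 > 625 = 25² → acute
(11,30,30): 11²+30² = 1021 > 900 = 30² → acute
(388,260,288): 260²+288² = 150544 = 388² → right
3 of the 5 are acute.

3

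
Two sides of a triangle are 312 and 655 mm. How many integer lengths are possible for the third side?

The third side lies in the open interval (343, 967).
Integers from 344 to 966 inclusive: 966 − 344 + 1 = 623.

623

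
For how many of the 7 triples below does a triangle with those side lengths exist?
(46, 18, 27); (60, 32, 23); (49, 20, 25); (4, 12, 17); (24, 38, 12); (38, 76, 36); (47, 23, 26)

(18,27,46): 18+27 ≤ 46 → not valid
(23,32,60): 23+32 ≤ 60 → not valid
(20,25,49): 20+25 ≤ 49 → not valid
(4,12,17): 4+12 ≤ 17 → not valid
(12,24,38): 12+24 ≤ 38 → not valid
(36,38,76): 36+38 ≤ 76 → not valid
(23,26,47): 23+26 > 47 → valid
1 of the 7 triples forms a triangle.

1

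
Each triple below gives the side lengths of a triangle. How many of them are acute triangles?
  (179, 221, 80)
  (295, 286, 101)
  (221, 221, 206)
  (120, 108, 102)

3

(179,221,80): 80²+179² = 38441 < 48841 = 221² → obtuse
(295,286,101): 101²+286² = 91997 > 87025 = 295² → acute
(221,221,206): 206²+221² = 91277 > 48841 = 221² → acute
(120,108,102): 102²+108² = 22068 > 14400 = 120² → acute
3 of the 4 are acute.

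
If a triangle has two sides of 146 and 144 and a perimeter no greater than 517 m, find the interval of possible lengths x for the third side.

2 < x ≤ 227 m

Triangle inequality alone gives 2 < x < 290.
The perimeter condition gives x ≤ 517 − 146 − 144 = 227.
Intersecting the two: 2 < x ≤ 227.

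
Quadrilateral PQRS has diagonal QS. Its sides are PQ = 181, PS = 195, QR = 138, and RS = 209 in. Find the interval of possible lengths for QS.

From triangle PQS: |181 − 195| < QS < 181 + 195, i.e. 14 < QS < 376.
From triangle RQS: 71 < QS < 347.
Both must hold, so QS lies in the intersection.

71 < QS < 347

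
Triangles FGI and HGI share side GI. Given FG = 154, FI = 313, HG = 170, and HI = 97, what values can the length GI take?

159 < GI < 267

From triangle FGI: |154 − 313| < GI < 154 + 313, i.e. 159 < GI < 467.
From triangle HGI: 73 < GI < 267.
Both must hold, so GI lies in the intersection.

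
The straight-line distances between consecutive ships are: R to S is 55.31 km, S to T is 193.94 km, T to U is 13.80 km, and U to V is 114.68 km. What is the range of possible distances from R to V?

The maximum is all hops collinear in one direction: 55.31 + 193.94 + 13.80 + 114.68 = 377.73.
The longest hop is 193.94; the others sum to 183.79. Folding the others back against it leaves at least 193.94 − 183.79 = 10.15.

10.15 ≤ RV ≤ 377.73 km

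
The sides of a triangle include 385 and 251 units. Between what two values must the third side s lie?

By the triangle inequality, s must be less than 385 + 251 = 636 and greater than |385 − 251| = 134.

134 < s < 636 (units)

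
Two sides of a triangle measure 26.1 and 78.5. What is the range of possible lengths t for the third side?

52.4 < t < 104.6

By the triangle inequality, t must be less than 26.1 + 78.5 = 104.6 and greater than |26.1 − 78.5| = 52.4.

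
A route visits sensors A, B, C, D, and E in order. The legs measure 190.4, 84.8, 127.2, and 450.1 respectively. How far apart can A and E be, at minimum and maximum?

47.7 ≤ AE ≤ 852.5

The maximum is all hops collinear in one direction: 190.4 + 84.8 + 127.2 + 450.1 = 852.5.
The longest hop is 450.1; the others sum to 402.4. Folding the others back against it leaves at least 450.1 − 402.4 = 47.7.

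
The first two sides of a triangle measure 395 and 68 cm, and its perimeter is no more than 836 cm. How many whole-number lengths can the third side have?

46

Triangle inequality: 327 < x < 463. Perimeter ≤ 836 gives x ≤ 836 − 395 − 68 = 373.
So 327 < x ≤ 373; integers 328 through 373: 46 values.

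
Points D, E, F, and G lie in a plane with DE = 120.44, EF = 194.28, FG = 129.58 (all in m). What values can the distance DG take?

0 ≤ DG ≤ 444.30 m

The maximum is all hops collinear in one direction: 120.44 + 194.28 + 129.58 = 444.30.
The longest hop is 194.28; the others sum to 250.02. Since 194.28 ≤ 250.02, the path can fold back on itself completely, so the minimum distance is 0.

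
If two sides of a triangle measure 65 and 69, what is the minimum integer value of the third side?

5

The third side must be strictly greater than |65 − 69| = 4.
The smallest integer above 4 is 5.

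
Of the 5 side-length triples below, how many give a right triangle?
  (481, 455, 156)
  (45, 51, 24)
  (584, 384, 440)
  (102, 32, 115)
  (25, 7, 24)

(481,455,156): 156²+455² = 231361 = 481² → right
(45,51,24): 24²+45² = 2601 = 51² → right
(584,384,440): 384²+440² = 341056 = 584² → right
(102,32,115): 32²+102² = 11428 < 13225 = 115² → obtuse
(25,7,24): 7²+24² = 625 = 25² → right
4 of the 5 are right.

4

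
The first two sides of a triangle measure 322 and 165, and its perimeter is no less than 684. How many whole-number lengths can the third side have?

290

Triangle inequality: 157 < x < 487. Perimeter ≥ 684 gives x ≥ 684 − 322 − 165 = 197.
So 197 ≤ x < 487; integers 197 through 486: 290 values.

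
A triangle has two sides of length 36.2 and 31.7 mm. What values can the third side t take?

4.5 < t < 67.9 (mm)

By the triangle inequality, t must be less than 36.2 + 31.7 = 67.9 and greater than |36.2 − 31.7| = 4.5.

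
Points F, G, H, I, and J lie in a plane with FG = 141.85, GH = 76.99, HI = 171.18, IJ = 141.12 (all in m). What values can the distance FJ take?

The maximum is all hops collinear in one direction: 141.85 + 76.99 + 171.18 + 141.12 = 531.14.
The longest hop is 171.18; the others sum to 359.96. Since 171.18 ≤ 359.96, the path can fold back on itself completely, so the minimum distance is 0.

0 ≤ FJ ≤ 531.14 m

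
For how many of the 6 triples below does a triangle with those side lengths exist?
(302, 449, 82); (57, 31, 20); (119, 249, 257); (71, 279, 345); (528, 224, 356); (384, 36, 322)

(82,302,449): 82+302 ≤ 449 → not valid
(20,31,57): 20+31 ≤ 57 → not valid
(119,249,257): 119+249 > 257 → valid
(71,279,345): 71+279 > 345 → valid
(224,356,528): 224+356 > 528 → valid
(36,322,384): 36+322 ≤ 384 → not valid
3 of the 6 triples form a triangle.

3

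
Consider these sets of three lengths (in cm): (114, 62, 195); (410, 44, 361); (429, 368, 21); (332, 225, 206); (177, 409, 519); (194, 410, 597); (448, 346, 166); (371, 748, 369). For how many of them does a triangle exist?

(62,114,195): 62+114 ≤ 195 → not valid
(44,361,410): 44+361 ≤ 410 → not valid
(21,368,429): 21+368 ≤ 429 → not valid
(206,225,332): 206+225 > 332 → valid
(177,409,519): 177+409 > 519 → valid
(194,410,597): 194+410 > 597 → valid
(166,346,448): 166+346 > 448 → valid
(369,371,748): 369+371 ≤ 748 → not valid
4 of the 8 triples form a triangle.

4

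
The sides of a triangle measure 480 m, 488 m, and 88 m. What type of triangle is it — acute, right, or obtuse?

Compare the square of the longest side to the sum of squares of the other two: 88² + 480² = 238144 = 488².

right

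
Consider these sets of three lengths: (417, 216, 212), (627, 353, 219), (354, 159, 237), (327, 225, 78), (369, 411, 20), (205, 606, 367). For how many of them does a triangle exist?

(212,216,417): 212+216 > 417 → valid
(219,353,627): 219+353 ≤ 627 → not valid
(159,237,354): 159+237 > 354 → valid
(78,225,327): 78+225 ≤ 327 → not valid
(20,369,411): 20+369 ≤ 411 → not valid
(205,367,606): 205+367 ≤ 606 → not valid
2 of the 6 triples form a triangle.

2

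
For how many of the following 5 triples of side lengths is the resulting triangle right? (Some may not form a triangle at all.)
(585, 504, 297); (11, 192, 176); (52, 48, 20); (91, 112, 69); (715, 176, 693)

(585,504,297): 297²+504² = 342225 = 585² → right
(11,192,176): 11+176 ≤ 192, not a triangle
(52,48,20): 20²+48² = 2704 = 52² → right
(91,112,69): 69²+91² = 13042 > 12544 = 112² → acute
(715,176,693): 176²+693² = 511225 = 715² → right
3 of the 5 are right.

3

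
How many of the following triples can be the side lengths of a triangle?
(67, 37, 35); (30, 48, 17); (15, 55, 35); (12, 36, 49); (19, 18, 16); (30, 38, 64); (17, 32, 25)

(35,37,67): 35+37 > 67 → valid
(17,30,48): 17+30 ≤ 48 → not valid
(15,35,55): 15+35 ≤ 55 → not valid
(12,36,49): 12+36 ≤ 49 → not valid
(16,18,19): 16+18 > 19 → valid
(30,38,64): 30+38 > 64 → valid
(17,25,32): 17+25 > 32 → valid
4 of the 7 triples form a triangle.

4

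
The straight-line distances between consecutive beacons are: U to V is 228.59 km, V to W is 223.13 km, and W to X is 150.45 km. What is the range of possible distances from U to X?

0 ≤ UX ≤ 602.17 km

The maximum is all hops collinear in one direction: 228.59 + 223.13 + 150.45 = 602.17.
The longest hop is 228.59; the others sum to 373.58. Since 228.59 ≤ 373.58, the path can fold back on itself completely, so the minimum distance is 0.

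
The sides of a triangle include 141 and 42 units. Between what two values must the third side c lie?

99 < c < 183

By the triangle inequality, c must be less than 141 + 42 = 183 and greater than |141 − 42| = 99.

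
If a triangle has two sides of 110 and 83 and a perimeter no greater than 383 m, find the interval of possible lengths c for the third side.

Triangle inequality alone gives 27 < c < 193.
The perimeter condition gives c ≤ 383 − 110 − 83 = 190.
Intersecting the two: 27 < c ≤ 190.

27 < c ≤ 190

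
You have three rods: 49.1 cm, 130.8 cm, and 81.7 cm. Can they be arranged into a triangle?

No

The two shorter sides sum to 130.8, exactly equal to the longest side 130.8.
That gives only a degenerate (flat) triangle — the inequality must be strict.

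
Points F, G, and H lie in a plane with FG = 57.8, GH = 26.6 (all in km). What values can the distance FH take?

By the triangle inequality, |57.8 − 26.6| ≤ FH ≤ 57.8 + 26.6.

31.2 ≤ FH ≤ 84.4 km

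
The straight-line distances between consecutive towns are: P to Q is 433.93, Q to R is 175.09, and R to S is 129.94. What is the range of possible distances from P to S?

The maximum is all hops collinear in one direction: 433.93 + 175.09 + 129.94 = 738.96.
The longest hop is 433.93; the others sum to 305.03. Folding the others back against it leaves at least 433.93 − 305.03 = 128.90.

128.90 ≤ PS ≤ 738.96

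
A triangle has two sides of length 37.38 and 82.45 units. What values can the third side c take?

By the triangle inequality, c must be less than 37.38 + 82.45 = 119.83 and greater than |37.38 − 82.45| = 45.07.

45.07 < c < 119.83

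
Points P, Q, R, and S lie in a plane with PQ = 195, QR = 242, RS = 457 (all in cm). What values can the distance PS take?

The maximum is all hops collinear in one direction: 195 + 242 + 457 = 894.
The longest hop is 457; the others sum to 437. Folding the others back against it leaves at least 457 − 437 = 20.

20 ≤ PS ≤ 894 cm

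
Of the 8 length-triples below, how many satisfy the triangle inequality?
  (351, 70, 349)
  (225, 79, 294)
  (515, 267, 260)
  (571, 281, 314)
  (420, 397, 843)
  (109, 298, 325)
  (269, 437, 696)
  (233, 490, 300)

(70,349,351): 70+349 > 351 → valid
(79,225,294): 79+225 > 294 → valid
(260,267,515): 260+267 > 515 → valid
(281,314,571): 281+314 > 571 → valid
(397,420,843): 397+420 ≤ 843 → not valid
(109,298,325): 109+298 > 325 → valid
(269,437,696): 269+437 > 696 → valid
(233,300,490): 233+300 > 490 → valid
7 of the 8 triples form a triangle.

7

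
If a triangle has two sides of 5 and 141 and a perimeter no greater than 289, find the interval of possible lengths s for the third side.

136 < s ≤ 143

Triangle inequality alone gives 136 < s < 146.
The perimeter condition gives s ≤ 289 − 5 − 141 = 143.
Intersecting the two: 136 < s ≤ 143.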